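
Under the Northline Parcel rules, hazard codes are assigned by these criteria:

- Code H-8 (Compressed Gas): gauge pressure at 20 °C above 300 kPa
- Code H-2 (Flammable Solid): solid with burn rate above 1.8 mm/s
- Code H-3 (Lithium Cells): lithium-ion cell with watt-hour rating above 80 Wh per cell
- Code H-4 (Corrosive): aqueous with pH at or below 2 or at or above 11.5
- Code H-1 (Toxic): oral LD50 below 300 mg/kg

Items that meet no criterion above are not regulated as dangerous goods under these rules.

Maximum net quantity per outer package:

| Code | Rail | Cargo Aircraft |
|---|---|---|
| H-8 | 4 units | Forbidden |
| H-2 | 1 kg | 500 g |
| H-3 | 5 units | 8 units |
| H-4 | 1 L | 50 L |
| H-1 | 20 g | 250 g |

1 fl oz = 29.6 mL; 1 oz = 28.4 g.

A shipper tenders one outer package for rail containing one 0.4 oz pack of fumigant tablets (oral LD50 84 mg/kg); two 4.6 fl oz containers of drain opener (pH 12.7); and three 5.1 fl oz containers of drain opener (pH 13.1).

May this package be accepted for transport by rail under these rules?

With oral LD50 84 mg/kg (< 300 mg/kg), the fumigant tablets fall in Code H-1.
With pH 12.7 (≥ 11.5), the drain opener falls in Code H-4.
The drain opener has pH 13.1, which is ≥ 11.5, so it is Code H-4 (Corrosive).
Code H-1 quantity: one 0.4 oz pack = 11.36 g.
That is within the Code H-1 rail limit of 20 g.
Total Code H-4: (two 4.6 fl oz containers = 272.32 mL) + (three 5.1 fl oz containers = 452.88 mL) = 725.2 mL.
725.2 mL ≤ 1 L (rail limit, Code H-4) — within limit.
Every hazard code is within its rail limit and no segregation rule is violated.

Yes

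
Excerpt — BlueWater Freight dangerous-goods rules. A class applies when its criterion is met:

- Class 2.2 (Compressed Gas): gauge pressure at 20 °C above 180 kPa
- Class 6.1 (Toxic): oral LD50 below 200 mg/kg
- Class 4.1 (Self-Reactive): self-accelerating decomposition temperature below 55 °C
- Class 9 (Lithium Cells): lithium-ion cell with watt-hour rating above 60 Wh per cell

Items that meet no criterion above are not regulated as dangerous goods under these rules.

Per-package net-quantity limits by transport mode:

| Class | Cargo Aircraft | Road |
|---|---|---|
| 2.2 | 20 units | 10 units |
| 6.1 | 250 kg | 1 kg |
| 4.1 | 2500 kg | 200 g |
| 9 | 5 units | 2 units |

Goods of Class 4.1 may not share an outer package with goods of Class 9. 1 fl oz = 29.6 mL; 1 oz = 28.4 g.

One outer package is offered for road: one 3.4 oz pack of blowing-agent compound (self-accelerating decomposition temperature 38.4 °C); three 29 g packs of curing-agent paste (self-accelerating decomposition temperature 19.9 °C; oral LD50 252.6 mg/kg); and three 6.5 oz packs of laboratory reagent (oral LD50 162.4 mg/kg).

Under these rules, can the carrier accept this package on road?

Yes

Blowing-agent compound: self-accelerating decomposition temperature 38.4 °C < 55 °C → Class 4.1 (Self-Reactive).
With self-accelerating decomposition temperature 19.9 °C (< 55 °C), the curing-agent paste falls in Class 4.1.
The laboratory reagent has oral LD50 162.4 mg/kg, which is < 200 mg/kg, so it is Class 6.1 (Toxic).
Class 4.1 net quantity: (one 3.4 oz pack = 96.56 g) + (three 29 g packs = 87 g) = 183.56 g.
That is within the Class 4.1 road limit of 200 g.
Class 6.1 quantity: three 6.5 oz packs = 553.8 g.
553.8 g ≤ 1 kg (road limit, Class 6.1) — within limit.
The segregation rule (Class 4.1 with Class 9) does not apply to Class 4.1 with Class 6.1.
Every hazard class is within its road limit and no segregation rule is violated.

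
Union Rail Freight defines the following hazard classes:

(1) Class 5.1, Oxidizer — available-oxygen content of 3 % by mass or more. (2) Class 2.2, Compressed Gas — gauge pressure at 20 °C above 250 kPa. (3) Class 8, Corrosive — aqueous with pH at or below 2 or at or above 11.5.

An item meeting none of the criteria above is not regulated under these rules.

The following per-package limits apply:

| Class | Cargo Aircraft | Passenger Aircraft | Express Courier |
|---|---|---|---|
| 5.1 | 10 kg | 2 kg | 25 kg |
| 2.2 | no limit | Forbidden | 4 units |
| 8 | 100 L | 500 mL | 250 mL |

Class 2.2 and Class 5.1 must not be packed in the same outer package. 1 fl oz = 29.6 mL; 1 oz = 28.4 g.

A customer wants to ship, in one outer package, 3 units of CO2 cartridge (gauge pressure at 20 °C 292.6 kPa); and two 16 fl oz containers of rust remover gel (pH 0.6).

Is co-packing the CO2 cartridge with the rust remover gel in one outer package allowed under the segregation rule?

Yes

Gauge pressure at 20 °C 292.6 kPa meets the Class 2.2 criterion (Compressed Gas), so the CO2 cartridge is Class 2.2.
The rust remover gel has pH 0.6, which is ≤ 2, so it is Class 8 (Corrosive).
No segregation rule bars Class 2.2 with Class 8.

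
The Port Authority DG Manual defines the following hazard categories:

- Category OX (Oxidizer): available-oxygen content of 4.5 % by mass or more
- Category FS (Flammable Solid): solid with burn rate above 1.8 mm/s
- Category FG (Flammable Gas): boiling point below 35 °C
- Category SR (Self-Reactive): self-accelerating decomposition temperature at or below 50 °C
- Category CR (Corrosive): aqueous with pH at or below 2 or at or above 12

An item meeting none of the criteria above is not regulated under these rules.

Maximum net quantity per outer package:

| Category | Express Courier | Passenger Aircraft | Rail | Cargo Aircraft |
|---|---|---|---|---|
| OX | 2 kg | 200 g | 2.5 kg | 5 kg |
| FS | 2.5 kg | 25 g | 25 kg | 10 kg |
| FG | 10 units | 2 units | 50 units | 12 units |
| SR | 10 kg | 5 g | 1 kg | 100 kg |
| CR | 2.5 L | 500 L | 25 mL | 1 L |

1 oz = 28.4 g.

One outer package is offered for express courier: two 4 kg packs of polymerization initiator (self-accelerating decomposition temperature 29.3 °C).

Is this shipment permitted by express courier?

Yes

Self-accelerating decomposition temperature 29.3 °C meets the Category SR criterion (Self-Reactive), so the polymerization initiator is Category SR.
Category SR quantity: two 4 kg packs = 8 kg.
8 kg is within the express courier limit of 10 kg for Category SR.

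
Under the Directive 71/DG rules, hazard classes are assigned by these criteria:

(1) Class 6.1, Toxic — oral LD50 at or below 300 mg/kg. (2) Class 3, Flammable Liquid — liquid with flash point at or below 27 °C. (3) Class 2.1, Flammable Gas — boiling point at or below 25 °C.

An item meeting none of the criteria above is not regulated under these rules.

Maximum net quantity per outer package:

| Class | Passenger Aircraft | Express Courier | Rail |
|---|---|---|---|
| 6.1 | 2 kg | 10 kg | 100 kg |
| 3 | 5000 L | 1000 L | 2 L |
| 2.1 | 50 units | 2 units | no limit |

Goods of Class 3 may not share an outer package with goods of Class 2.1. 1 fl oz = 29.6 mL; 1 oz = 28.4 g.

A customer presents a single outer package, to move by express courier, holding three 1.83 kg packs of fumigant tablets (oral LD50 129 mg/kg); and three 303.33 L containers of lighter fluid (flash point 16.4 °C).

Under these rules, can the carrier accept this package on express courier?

Yes

Fumigant tablets: oral LD50 129 mg/kg ≤ 300 mg/kg → Class 6.1 (Toxic).
The lighter fluid has flash point 16.4 °C, which is ≤ 27 °C, so it is Class 3 (Flammable Liquid).
Class 3 quantity: three 303.33 L containers = 909.99 L.
909.99 L ≤ 1000 L (express courier limit, Class 3) — within limit.
Class 6.1 quantity: three 1.83 kg packs = 5.49 kg.
5.49 kg is within the express courier limit of 10 kg for Class 6.1.
The segregation rule (Class 3 with Class 2.1) does not apply to Class 3 with Class 6.1.
Every hazard class is within its express courier limit and no segregation rule is violated.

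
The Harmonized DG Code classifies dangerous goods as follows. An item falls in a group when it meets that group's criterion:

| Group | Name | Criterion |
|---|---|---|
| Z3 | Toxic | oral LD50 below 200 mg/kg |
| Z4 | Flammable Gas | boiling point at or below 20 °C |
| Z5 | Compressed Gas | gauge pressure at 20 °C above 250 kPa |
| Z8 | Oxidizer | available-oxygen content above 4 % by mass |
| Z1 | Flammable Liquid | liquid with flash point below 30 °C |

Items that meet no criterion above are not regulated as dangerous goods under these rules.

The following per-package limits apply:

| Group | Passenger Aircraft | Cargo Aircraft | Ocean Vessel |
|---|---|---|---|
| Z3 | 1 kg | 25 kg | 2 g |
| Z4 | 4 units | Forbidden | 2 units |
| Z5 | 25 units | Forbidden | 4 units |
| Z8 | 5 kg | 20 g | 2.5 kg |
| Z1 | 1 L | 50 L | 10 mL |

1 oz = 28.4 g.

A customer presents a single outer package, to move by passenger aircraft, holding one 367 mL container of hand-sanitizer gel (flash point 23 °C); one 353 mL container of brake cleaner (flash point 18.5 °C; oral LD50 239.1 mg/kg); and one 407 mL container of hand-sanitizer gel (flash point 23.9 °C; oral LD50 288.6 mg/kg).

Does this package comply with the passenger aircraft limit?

No

Hand-sanitizer gel: flash point 23 °C < 30 °C → Group Z1 (Flammable Liquid).
The brake cleaner has flash point 18.5 °C, which is < 30 °C, so it is Group Z1 (Flammable Liquid).
With flash point 23.9 °C (< 30 °C), the hand-sanitizer gel falls in Group Z1.
Group Z1 net quantity: 367 mL + 353 mL + 407 mL = 1.127 L.
1.127 L exceeds the passenger aircraft limit of 1 L for Group Z1.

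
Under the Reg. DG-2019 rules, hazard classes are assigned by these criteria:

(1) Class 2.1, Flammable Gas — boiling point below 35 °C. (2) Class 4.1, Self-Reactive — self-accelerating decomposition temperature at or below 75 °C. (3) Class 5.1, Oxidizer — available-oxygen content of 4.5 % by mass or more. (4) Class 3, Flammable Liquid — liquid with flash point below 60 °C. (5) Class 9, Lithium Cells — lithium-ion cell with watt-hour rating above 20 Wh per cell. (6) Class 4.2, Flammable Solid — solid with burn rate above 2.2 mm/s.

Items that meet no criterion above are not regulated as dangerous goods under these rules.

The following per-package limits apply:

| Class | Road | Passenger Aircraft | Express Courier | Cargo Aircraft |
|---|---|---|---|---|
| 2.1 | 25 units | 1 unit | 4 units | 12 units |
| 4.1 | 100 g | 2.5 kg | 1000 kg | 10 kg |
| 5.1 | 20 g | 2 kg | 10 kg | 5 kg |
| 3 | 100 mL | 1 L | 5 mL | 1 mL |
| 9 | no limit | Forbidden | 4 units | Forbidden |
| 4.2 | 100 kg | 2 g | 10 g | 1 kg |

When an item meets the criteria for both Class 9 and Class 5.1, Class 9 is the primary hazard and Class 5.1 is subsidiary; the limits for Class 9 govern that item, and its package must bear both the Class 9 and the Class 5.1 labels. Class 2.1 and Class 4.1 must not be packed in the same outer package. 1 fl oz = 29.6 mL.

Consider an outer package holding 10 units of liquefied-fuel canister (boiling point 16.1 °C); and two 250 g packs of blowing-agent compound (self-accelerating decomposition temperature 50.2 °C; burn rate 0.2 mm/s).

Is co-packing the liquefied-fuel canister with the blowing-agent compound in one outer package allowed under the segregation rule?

No

Liquefied-fuel canister: boiling point 16.1 °C < 35 °C → Class 2.1 (Flammable Gas).
The blowing-agent compound has self-accelerating decomposition temperature 50.2 °C, which is ≤ 75 °C, so it is Class 4.1 (Self-Reactive).
Class 2.1 and Class 4.1 may not share an outer package.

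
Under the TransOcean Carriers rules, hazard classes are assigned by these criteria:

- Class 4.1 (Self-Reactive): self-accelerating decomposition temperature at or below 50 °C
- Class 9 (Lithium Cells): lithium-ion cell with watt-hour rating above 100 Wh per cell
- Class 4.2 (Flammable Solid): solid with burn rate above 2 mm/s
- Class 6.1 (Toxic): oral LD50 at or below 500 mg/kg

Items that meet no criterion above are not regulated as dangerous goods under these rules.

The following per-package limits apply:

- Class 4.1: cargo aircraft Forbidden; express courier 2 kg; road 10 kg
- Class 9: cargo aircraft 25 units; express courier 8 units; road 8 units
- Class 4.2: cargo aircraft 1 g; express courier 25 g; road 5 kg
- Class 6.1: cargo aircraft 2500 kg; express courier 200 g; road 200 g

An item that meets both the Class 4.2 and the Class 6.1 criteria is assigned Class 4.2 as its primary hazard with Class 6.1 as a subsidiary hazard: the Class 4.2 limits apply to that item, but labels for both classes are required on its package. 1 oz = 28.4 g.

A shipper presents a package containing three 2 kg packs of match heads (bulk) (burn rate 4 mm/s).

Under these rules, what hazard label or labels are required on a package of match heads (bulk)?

The match heads (bulk) have burn rate 4 mm/s, which is > 2 mm/s, so they are Class 4.2 (Flammable Solid).
Only the Class 4.2 label is required.

Class 4.2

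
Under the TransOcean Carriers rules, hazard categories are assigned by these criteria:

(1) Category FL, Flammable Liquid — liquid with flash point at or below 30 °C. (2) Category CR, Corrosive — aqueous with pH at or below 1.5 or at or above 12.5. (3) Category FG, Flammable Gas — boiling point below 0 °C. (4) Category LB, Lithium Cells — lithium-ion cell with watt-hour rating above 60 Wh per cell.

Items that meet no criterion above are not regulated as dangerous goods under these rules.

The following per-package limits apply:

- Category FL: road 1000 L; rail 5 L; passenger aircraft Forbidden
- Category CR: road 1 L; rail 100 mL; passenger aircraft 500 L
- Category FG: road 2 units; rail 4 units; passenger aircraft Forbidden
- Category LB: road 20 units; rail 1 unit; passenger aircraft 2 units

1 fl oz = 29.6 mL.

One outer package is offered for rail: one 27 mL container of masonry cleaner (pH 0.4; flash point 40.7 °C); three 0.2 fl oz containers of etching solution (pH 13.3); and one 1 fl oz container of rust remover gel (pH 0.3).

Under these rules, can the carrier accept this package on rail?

Masonry cleaner: pH 0.4 ≤ 1.5 → Category CR (Corrosive).
The etching solution has pH 13.3, which is ≥ 12.5, so it is Category CR (Corrosive).
pH 0.3 meets the Category CR criterion (Corrosive), so the rust remover gel is Category CR.
Category CR net quantity: 27 mL + (three 0.2 fl oz containers = 17.76 mL) + (one 1 fl oz container = 29.6 mL) = 74.36 mL.
74.36 mL ≤ 100 mL (rail limit, Category CR) — within limit.

Yes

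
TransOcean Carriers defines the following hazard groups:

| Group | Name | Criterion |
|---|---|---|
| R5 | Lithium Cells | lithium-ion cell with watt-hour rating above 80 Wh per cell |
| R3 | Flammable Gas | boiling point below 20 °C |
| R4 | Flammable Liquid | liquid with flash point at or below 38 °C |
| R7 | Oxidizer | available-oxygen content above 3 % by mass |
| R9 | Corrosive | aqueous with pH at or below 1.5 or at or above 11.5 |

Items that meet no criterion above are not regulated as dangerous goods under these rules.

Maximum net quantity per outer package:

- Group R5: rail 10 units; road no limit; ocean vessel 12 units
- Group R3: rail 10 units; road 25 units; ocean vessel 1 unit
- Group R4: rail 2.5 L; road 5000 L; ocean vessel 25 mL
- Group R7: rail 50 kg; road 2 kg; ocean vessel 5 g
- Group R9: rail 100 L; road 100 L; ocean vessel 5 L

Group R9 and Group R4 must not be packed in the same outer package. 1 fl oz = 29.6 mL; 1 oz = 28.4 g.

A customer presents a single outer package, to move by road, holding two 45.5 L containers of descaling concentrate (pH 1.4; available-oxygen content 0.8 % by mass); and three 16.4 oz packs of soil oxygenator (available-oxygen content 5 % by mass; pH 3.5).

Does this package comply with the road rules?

Yes

Descaling concentrate: pH 1.4 ≤ 1.5 → Group R9 (Corrosive).
With available-oxygen content 5 % by mass (> 3 % by mass), the soil oxygenator falls in Group R7.
Group R9 quantity: two 45.5 L containers = 91 L.
That is within the Group R9 road limit of 100 L.
Group R7 quantity: three 16.4 oz packs = 1397.28 g.
That is within the Group R7 road limit of 2 kg.
The segregation rule (Group R9 with Group R4) does not apply to Group R9 with Group R7.
Every hazard group is within its road limit and no segregation rule is violated.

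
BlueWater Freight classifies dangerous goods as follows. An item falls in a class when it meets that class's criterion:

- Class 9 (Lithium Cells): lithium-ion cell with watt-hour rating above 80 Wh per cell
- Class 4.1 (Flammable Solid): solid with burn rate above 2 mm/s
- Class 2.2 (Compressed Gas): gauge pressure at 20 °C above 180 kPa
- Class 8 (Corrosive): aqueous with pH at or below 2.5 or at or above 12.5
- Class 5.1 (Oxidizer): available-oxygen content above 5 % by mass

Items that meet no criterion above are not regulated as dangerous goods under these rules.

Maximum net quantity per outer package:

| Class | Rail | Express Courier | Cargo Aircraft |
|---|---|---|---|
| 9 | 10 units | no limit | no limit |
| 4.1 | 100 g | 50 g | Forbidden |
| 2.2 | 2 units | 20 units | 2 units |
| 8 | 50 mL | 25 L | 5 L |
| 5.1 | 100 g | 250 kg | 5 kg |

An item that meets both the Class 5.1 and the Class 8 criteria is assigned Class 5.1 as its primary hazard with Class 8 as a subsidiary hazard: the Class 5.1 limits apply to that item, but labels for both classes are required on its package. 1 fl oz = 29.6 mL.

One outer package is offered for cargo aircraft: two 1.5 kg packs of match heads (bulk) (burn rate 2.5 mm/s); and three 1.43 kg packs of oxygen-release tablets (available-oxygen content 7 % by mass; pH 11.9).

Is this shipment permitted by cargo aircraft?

No

With burn rate 2.5 mm/s (> 2 mm/s), the match heads (bulk) fall in Class 4.1.
With available-oxygen content 7 % by mass (> 5 % by mass), the oxygen-release tablets fall in Class 5.1.
Class 5.1 quantity: three 1.43 kg packs = 4.29 kg.
That is within the Class 5.1 cargo aircraft limit of 5 kg.
Class 4.1 quantity: two 1.5 kg packs = 3 kg.
Class 4.1 is Forbidden by cargo aircraft.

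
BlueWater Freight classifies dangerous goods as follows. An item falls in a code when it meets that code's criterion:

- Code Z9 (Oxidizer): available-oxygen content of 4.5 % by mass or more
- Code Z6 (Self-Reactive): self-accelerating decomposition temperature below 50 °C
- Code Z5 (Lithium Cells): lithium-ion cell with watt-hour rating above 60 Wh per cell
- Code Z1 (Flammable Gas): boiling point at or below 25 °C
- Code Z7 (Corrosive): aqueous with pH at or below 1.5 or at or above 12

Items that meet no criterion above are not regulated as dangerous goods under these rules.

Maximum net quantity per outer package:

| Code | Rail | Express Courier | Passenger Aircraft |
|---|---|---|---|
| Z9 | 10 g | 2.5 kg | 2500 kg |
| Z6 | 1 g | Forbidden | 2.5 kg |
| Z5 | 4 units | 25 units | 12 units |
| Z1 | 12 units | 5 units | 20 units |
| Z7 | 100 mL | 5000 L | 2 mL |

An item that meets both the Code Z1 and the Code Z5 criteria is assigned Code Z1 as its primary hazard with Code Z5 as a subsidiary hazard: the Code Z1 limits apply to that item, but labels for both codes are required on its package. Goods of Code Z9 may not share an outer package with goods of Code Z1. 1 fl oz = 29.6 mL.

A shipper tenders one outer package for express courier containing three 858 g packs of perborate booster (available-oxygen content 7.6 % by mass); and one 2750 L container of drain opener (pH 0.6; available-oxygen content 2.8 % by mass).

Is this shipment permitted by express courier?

The perborate booster has available-oxygen content 7.6 % by mass, which is ≥ 4.5 % by mass, so it is Code Z9 (Oxidizer).
With pH 0.6 (≤ 1.5), the drain opener falls in Code Z7.
Code Z9 quantity: three 858 g packs = 2.574 kg.
2.574 kg exceeds the express courier limit of 2.5 kg for Code Z9.
Code Z7 quantity: 2750 L.
That is within the Code Z7 express courier limit of 5000 L.
The segregation rule (Code Z9 with Code Z1) does not apply to Code Z9 with Code Z7.

No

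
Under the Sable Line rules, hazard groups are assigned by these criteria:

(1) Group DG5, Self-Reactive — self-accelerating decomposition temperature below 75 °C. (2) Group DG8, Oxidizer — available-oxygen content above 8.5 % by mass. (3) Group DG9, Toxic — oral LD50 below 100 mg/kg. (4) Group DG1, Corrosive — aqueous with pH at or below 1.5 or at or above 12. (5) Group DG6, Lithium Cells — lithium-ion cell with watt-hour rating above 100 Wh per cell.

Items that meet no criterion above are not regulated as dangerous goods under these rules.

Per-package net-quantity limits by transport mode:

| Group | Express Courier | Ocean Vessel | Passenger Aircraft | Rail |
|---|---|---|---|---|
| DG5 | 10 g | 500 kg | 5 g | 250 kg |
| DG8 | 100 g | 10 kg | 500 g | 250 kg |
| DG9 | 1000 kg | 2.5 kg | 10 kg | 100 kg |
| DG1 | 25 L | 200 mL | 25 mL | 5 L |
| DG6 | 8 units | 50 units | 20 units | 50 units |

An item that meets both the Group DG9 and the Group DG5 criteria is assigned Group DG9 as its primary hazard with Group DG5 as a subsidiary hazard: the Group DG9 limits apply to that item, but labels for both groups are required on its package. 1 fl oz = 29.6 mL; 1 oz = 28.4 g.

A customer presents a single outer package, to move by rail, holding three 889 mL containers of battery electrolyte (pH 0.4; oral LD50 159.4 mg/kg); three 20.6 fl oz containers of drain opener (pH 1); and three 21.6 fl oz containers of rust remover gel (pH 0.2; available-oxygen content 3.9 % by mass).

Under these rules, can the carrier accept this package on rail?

Battery electrolyte: pH 0.4 ≤ 1.5 → Group DG1 (Corrosive).
With pH 1 (≤ 1.5), the drain opener falls in Group DG1.
Rust remover gel: pH 0.2 ≤ 1.5 → Group DG1 (Corrosive).
Group DG1 net quantity: (three 889 mL containers = 2.667 L) + (three 20.6 fl oz containers = 1829.28 mL) + (three 21.6 fl oz containers = 1918.08 mL) = 6414.36 mL.
6414.36 mL exceeds the rail limit of 5 L for Group DG1.

No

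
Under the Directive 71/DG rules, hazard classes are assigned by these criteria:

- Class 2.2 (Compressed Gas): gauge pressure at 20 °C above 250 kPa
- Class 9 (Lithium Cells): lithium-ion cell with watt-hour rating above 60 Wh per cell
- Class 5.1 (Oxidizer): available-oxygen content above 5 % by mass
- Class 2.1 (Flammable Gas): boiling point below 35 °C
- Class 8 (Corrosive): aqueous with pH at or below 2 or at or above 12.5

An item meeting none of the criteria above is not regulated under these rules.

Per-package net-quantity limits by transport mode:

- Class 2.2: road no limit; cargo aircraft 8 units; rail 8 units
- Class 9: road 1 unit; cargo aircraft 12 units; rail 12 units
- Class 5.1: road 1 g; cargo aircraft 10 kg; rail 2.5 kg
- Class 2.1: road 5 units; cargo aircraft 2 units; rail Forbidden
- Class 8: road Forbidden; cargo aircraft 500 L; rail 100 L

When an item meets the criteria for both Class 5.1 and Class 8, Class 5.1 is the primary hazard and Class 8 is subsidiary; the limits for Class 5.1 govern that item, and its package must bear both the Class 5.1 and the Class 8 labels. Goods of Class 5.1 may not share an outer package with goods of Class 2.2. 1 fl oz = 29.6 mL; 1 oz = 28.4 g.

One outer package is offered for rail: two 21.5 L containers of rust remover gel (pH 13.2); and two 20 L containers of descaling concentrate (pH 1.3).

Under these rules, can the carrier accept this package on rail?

Yes

The rust remover gel has pH 13.2, which is ≥ 12.5, so it is Class 8 (Corrosive).
The descaling concentrate has pH 1.3, which is ≤ 2, so it is Class 8 (Corrosive).
Total Class 8: (two 21.5 L containers = 43 L) + (two 20 L containers = 40 L) = 83 L.
83 L is within the rail limit of 100 L for Class 8.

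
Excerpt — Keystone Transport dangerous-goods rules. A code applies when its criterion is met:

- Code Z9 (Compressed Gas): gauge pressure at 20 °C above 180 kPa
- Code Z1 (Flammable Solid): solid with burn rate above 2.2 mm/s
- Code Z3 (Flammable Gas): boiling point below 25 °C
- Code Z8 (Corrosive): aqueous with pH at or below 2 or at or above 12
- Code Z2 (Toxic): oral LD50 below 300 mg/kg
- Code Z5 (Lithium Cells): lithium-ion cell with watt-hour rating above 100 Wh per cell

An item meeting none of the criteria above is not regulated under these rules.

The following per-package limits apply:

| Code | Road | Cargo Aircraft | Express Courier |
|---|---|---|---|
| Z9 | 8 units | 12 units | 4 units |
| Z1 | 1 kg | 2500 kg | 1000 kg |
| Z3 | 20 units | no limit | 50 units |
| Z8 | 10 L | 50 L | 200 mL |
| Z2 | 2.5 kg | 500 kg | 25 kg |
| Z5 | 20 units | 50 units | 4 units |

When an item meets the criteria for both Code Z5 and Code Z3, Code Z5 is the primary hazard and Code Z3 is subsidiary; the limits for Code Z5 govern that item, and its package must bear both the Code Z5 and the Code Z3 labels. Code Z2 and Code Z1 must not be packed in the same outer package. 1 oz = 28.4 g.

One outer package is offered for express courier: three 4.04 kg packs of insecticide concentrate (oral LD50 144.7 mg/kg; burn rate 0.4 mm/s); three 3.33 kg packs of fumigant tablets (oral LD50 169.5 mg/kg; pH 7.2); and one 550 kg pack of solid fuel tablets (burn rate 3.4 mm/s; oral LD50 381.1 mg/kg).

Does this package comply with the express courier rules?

No

Oral LD50 144.7 mg/kg meets the Code Z2 criterion (Toxic), so the insecticide concentrate is Code Z2.
Oral LD50 169.5 mg/kg meets the Code Z2 criterion (Toxic), so the fumigant tablets are Code Z2.
Solid fuel tablets: burn rate 3.4 mm/s > 2.2 mm/s → Code Z1 (Flammable Solid).
Total Code Z2: (three 4.04 kg packs = 12.12 kg) + (three 3.33 kg packs = 9.99 kg) = 22.11 kg.
22.11 kg ≤ 25 kg (express courier limit, Code Z2) — within limit.
Code Z1 quantity: 550 kg.
550 kg ≤ 1000 kg (express courier limit, Code Z1) — within limit.
Code Z2 and Code Z1 may not share an outer package.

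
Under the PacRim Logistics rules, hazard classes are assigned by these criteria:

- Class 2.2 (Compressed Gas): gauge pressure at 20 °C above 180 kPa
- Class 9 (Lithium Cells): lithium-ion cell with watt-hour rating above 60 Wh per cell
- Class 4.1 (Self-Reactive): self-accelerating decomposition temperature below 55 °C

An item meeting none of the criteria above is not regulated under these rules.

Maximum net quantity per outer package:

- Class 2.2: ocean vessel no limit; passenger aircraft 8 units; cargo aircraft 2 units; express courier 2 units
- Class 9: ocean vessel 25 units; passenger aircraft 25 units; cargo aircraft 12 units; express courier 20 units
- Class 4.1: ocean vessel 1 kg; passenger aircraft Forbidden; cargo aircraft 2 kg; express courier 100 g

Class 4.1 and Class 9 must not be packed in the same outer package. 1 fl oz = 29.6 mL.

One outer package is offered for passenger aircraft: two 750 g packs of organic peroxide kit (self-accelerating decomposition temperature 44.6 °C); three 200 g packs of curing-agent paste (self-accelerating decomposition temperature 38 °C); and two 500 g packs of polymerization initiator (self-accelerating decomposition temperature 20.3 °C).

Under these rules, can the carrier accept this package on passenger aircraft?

No

Self-accelerating decomposition temperature 44.6 °C meets the Class 4.1 criterion (Self-Reactive), so the organic peroxide kit is Class 4.1.
With self-accelerating decomposition temperature 38 °C (< 55 °C), the curing-agent paste falls in Class 4.1.
Polymerization initiator: self-accelerating decomposition temperature 20.3 °C < 55 °C → Class 4.1 (Self-Reactive).
Class 4.1 net quantity: (two 750 g packs = 1.5 kg) + (three 200 g packs = 600 g) + (two 500 g packs = 1 kg) = 3.1 kg.
By passenger aircraft, Class 4.1 is Forbidden regardless of quantity.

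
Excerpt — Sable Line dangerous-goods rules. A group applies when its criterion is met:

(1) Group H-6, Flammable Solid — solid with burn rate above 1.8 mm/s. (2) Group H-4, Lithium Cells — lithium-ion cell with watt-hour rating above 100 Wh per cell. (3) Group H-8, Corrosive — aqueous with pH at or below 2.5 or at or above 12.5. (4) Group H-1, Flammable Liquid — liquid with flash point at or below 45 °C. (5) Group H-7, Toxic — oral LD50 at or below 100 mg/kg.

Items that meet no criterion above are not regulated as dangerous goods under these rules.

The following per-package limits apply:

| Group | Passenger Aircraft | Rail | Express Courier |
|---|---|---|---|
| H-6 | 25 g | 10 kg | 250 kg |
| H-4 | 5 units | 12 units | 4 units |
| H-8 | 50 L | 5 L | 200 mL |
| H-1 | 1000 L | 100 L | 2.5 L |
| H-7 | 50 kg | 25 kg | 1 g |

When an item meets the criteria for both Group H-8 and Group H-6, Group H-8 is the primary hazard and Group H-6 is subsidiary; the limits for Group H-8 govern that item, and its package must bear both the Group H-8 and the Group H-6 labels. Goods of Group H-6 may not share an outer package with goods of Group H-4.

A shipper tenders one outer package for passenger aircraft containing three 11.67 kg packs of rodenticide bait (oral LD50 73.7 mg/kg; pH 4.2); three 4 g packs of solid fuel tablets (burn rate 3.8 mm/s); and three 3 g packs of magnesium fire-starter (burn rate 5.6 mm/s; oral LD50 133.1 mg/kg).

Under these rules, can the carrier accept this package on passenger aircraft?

Yes

Oral LD50 73.7 mg/kg meets the Group H-7 criterion (Toxic), so the rodenticide bait is Group H-7.
Solid fuel tablets: burn rate 3.8 mm/s > 1.8 mm/s → Group H-6 (Flammable Solid).
The magnesium fire-starter has burn rate 5.6 mm/s, which is > 1.8 mm/s, so it is Group H-6 (Flammable Solid).
Group H-6 net quantity: (three 4 g packs = 12 g) + (three 3 g packs = 9 g) = 21 g.
That is within the Group H-6 passenger aircraft limit of 25 g.
Group H-7 quantity: three 11.67 kg packs = 35.01 kg.
That is within the Group H-7 passenger aircraft limit of 50 kg.
The segregation rule (Group H-6 with Group H-4) does not apply to Group H-6 with Group H-7.
Every hazard group is within its passenger aircraft limit and no segregation rule is violated.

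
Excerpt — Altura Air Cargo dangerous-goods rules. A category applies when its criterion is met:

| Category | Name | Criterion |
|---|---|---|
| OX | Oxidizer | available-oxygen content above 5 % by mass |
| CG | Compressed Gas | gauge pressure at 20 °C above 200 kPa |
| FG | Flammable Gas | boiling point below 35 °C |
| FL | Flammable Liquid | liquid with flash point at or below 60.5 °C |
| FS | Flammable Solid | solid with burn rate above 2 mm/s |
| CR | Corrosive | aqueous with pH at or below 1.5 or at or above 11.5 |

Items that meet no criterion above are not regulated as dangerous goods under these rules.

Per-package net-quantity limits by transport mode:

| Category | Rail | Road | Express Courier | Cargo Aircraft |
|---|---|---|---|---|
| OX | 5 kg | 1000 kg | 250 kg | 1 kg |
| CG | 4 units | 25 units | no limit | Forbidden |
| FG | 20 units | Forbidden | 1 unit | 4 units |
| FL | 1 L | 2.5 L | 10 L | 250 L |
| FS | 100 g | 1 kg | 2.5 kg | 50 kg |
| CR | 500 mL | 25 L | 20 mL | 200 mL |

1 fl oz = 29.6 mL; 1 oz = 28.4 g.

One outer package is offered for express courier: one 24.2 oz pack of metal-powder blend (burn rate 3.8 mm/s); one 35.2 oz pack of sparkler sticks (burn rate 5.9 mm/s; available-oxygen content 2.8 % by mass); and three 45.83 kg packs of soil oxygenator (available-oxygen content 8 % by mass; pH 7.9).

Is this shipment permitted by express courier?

Yes

With burn rate 3.8 mm/s (> 2 mm/s), the metal-powder blend falls in Category FS.
With burn rate 5.9 mm/s (> 2 mm/s), the sparkler sticks fall in Category FS.
Available-oxygen content 8 % by mass meets the Category OX criterion (Oxidizer), so the soil oxygenator is Category OX.
Total Category FS: (one 24.2 oz pack = 687.28 g) + (one 35.2 oz pack = 999.68 g) = 1686.96 g.
1686.96 g ≤ 2.5 kg (express courier limit, Category FS) — within limit.
Category OX quantity: three 45.83 kg packs = 137.49 kg.
137.49 kg is within the express courier limit of 250 kg for Category OX.
Every hazard category is within its express courier limit and no segregation rule is violated.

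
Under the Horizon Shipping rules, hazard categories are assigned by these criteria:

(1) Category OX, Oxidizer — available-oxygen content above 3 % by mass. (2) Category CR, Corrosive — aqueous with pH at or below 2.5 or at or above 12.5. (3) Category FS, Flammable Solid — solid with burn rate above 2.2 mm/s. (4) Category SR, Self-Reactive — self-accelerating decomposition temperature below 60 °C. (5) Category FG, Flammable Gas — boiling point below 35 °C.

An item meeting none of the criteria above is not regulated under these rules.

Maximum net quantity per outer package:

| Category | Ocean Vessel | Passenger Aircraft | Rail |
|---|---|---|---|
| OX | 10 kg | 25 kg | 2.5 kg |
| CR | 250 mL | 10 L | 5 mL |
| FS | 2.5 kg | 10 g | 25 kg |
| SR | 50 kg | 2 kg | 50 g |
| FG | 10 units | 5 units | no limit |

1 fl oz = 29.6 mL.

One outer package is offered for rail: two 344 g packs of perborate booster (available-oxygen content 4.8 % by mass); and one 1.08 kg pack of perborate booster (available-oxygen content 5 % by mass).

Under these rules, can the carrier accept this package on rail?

Yes

The perborate booster has available-oxygen content 4.8 % by mass, which is > 3 % by mass, so it is Category OX (Oxidizer).
Available-oxygen content 5 % by mass meets the Category OX criterion (Oxidizer), so the perborate booster is Category OX.
Category OX net quantity: (two 344 g packs = 688 g) + 1.08 kg = 1.768 kg.
1.768 kg is within the rail limit of 2.5 kg for Category OX.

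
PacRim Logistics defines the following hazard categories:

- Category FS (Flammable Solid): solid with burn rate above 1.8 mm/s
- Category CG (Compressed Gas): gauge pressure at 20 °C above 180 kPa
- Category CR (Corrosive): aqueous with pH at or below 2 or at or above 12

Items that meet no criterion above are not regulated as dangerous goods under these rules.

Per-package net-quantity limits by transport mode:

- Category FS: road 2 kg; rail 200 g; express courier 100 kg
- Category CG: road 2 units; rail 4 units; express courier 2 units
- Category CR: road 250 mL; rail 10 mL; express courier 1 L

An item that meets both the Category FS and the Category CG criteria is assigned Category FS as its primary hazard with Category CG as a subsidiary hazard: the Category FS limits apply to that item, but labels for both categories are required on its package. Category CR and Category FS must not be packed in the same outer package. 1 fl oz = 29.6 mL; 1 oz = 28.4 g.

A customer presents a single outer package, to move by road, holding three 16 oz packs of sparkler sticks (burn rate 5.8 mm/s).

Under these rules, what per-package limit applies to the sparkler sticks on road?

With burn rate 5.8 mm/s (> 1.8 mm/s), the sparkler sticks fall in Category FS.
The road limit for Category FS is 2 kg.

2 kg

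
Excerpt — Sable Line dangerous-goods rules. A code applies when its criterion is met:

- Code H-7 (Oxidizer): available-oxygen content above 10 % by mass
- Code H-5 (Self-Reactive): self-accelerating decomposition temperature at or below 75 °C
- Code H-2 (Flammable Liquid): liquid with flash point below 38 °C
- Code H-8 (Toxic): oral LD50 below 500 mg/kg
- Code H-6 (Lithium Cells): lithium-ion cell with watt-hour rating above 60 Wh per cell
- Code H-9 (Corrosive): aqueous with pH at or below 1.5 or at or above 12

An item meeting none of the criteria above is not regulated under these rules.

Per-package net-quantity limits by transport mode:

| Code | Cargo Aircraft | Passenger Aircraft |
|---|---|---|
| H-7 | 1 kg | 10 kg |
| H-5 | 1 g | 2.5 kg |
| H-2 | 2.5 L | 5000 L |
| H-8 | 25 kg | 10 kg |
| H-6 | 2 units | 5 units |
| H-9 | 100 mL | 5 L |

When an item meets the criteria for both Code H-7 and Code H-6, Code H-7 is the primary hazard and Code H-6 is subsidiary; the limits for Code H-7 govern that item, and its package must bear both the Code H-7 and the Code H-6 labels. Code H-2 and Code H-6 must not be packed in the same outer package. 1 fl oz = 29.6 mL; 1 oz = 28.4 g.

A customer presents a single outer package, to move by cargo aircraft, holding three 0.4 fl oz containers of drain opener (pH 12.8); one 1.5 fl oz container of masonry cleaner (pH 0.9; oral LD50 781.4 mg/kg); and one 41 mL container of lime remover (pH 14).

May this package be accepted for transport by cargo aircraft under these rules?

The drain opener has pH 12.8, which is ≥ 12, so it is Code H-9 (Corrosive).
With pH 0.9 (≤ 1.5), the masonry cleaner falls in Code H-9.
With pH 14 (≥ 12), the lime remover falls in Code H-9.
Code H-9 net quantity: (three 0.4 fl oz containers = 35.52 mL) + (one 1.5 fl oz container = 44.4 mL) + 41 mL = 120.92 mL.
120.92 mL > 100 mL (cargo aircraft limit, Code H-9) — over the limit.

No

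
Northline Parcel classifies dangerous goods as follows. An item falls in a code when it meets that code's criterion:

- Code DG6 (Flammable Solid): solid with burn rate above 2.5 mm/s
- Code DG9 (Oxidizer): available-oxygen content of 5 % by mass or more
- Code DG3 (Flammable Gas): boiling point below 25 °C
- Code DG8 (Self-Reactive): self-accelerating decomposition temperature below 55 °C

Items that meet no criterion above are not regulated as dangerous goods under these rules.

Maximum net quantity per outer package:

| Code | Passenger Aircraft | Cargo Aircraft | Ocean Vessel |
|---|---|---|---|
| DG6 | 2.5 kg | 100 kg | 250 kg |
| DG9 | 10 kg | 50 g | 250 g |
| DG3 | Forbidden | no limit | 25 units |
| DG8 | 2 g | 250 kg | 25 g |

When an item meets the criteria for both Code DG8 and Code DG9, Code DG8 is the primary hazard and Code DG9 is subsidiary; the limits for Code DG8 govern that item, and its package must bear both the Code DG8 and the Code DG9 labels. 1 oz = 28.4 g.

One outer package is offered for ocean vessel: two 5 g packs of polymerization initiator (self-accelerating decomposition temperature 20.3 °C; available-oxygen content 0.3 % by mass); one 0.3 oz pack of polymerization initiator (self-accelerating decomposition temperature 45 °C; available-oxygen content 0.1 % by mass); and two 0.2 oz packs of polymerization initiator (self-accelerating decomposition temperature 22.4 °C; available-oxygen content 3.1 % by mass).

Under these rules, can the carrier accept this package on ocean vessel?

No

With self-accelerating decomposition temperature 20.3 °C (< 55 °C), the polymerization initiator falls in Code DG8.
Self-accelerating decomposition temperature 45 °C meets the Code DG8 criterion (Self-Reactive), so the polymerization initiator is Code DG8.
The polymerization initiator has self-accelerating decomposition temperature 22.4 °C, which is < 55 °C, so it is Code DG8 (Self-Reactive).
Total Code DG8: (two 5 g packs = 10 g) + (one 0.3 oz pack = 8.52 g) + (two 0.2 oz packs = 11.36 g) = 29.88 g.
That exceeds the Code DG8 ocean vessel limit of 25 g.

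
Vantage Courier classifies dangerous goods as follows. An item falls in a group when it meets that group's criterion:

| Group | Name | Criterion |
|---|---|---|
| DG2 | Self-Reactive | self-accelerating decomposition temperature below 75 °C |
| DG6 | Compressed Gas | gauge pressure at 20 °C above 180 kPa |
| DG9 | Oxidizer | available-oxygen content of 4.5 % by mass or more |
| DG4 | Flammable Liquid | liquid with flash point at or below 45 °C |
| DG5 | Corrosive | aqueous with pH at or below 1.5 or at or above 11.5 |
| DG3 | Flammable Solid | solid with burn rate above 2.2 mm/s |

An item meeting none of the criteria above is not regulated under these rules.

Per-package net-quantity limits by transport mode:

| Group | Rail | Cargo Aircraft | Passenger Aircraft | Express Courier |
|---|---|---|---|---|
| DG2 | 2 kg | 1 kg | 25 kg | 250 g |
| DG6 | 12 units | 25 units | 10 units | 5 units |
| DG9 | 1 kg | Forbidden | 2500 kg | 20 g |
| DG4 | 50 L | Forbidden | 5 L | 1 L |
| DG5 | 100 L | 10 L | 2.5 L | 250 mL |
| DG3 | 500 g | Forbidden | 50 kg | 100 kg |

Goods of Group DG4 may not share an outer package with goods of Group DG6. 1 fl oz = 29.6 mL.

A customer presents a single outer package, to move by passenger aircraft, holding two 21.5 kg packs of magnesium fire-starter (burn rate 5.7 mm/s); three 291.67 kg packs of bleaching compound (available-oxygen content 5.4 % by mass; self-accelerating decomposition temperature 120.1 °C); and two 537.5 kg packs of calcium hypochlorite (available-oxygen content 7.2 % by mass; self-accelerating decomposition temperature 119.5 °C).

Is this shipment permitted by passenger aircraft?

Yes

With burn rate 5.7 mm/s (> 2.2 mm/s), the magnesium fire-starter falls in Group DG3.
With available-oxygen content 5.4 % by mass (≥ 4.5 % by mass), the bleaching compound falls in Group DG9.
Available-oxygen content 7.2 % by mass meets the Group DG9 criterion (Oxidizer), so the calcium hypochlorite is Group DG9.
Total Group DG9: (three 291.67 kg packs = 875.01 kg) + (two 537.5 kg packs = 1075 kg) = 1950.01 kg.
That is within the Group DG9 passenger aircraft limit of 2500 kg.
Group DG3 quantity: two 21.5 kg packs = 43 kg.
That is within the Group DG3 passenger aircraft limit of 50 kg.
The segregation rule (Group DG4 with Group DG6) does not apply to Group DG9 with Group DG3.
Every hazard group is within its passenger aircraft limit and no segregation rule is violated.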